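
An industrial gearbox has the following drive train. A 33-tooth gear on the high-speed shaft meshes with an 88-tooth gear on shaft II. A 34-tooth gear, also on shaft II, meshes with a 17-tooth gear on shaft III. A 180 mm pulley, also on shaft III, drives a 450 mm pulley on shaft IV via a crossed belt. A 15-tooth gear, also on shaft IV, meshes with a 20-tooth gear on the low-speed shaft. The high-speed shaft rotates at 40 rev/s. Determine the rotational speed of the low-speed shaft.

9 rev/s

gear mesh 88/33 = 2.6667 → 40/2.6667 = 15 rev/s
gear mesh 17/34 = 0.5 → 15/0.5 = 30 rev/s
belt 450/180 = 2.5 → 30/2.5 = 12 rev/s
gear mesh 20/15 = 1.3333 → 12/1.3333 = 9 rev/s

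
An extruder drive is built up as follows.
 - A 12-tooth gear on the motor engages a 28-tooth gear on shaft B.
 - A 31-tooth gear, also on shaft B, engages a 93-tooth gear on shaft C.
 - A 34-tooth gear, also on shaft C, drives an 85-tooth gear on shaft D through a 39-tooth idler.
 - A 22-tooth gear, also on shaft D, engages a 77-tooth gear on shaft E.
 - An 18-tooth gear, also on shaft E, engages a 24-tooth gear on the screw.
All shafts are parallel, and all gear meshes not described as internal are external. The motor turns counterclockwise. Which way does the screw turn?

counterclockwise

the motor → shaft B: external mesh, 1 reversal → CW.
shaft B → shaft C: external mesh, 1 reversal → CCW.
shaft C → shaft D: driver → idler → driven is 2 external meshes, 2 reversals → CCW.
shaft D → shaft E: external mesh, 1 reversal → CW.
shaft E → the screw: external mesh, 1 reversal → CCW.
6 reversals in total — an even number — so the screw turns the same way as the motor.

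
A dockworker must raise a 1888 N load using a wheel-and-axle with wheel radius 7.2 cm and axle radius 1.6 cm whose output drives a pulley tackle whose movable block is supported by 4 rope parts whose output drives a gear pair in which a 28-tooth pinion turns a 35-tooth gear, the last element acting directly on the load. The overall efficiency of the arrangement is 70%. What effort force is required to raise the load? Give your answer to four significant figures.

119.9 N

Wheel-and-axle MA = R/r = 7.2/1.6 = 4.5.
Block-and-tackle MA = number of supporting rope parts = 4.
Gear pair MA = 35/28 = 1.25.
Combined ideal MA = 4.5 × 4 × 1.25 = 22.5.
Actual MA = 22.5 × 0.70 = 15.75.
Effort = load / actual MA = 1888 / 15.75 = 119.87 N.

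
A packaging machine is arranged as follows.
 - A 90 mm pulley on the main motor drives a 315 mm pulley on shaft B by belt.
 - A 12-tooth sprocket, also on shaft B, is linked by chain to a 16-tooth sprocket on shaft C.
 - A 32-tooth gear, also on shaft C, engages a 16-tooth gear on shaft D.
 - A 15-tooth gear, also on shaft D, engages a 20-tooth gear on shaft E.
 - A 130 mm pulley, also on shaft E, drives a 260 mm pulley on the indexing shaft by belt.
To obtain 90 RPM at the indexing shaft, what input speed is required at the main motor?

560 RPM

Overall ratio R = 3.5 × 1.3333 × 0.5 × 1.3333 × 2 = 6.2222.
Required input speed = output speed × R = 90 × 6.2222 = 560 RPM.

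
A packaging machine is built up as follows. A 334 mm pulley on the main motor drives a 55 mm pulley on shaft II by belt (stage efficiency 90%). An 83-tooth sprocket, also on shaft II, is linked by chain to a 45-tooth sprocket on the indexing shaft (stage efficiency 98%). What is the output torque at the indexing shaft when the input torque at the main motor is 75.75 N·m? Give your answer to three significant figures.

5.96 N·m

Belt: ratio = 55/334 = 0.16467; torque at shaft II = 75.75 × 0.16467 × 0.90 = 11.226 N·m.
Chain: ratio = 45/83 = 0.54217; torque at the indexing shaft = 11.226 × 0.54217 × 0.98 = 5.9649 N·m.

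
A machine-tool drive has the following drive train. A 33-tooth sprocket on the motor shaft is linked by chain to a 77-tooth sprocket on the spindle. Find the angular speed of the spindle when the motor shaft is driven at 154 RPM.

the motor shaft → the spindle (chain, 77/33): 154 ÷ 2.3333 = 66 RPM

66 RPM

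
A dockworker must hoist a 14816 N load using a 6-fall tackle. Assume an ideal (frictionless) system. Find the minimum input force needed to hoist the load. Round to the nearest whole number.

2469 N

Block-and-tackle MA = number of supporting rope parts = 6.
Effort = load / MA = 14816 / 6 = 2469.3 N.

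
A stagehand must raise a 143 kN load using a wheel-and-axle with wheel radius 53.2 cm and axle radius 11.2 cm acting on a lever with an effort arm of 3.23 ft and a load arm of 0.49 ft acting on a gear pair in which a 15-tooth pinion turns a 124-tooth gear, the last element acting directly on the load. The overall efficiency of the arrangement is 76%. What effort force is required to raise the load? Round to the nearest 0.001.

Wheel-and-axle MA = R/r = 53.2/11.2 = 4.75.
Lever MA = effort arm / load arm = 3.23/0.49 = 6.5918.
Gear pair MA = 124/15 = 8.2667.
Combined ideal MA = 4.75 × 6.5918 × 8.2667 = 258.84.
Actual MA = 258.84 × 0.76 = 196.72.
Effort = load / actual MA = 143 / 196.72 = 0.72693 kN.

0.727 kN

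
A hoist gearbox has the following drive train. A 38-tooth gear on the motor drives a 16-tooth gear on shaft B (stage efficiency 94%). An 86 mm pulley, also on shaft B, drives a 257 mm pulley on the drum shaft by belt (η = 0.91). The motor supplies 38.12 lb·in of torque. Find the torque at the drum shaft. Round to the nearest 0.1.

Gear mesh: ratio = 16/38 = 0.42105; torque at shaft B = 38.12 × 0.42105 × 0.94 = 15.087 lb·in.
Belt: ratio = 257/86 = 2.9884; torque at the drum shaft = 15.087 × 2.9884 × 0.91 = 41.029 lb·in.

41.0 lb·in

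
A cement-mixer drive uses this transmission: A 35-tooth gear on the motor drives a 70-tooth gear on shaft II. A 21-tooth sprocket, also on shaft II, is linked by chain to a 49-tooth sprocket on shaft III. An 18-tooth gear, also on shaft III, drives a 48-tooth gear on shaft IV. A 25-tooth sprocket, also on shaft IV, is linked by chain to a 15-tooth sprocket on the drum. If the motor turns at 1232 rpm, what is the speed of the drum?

Gear mesh: ratio = 70/35 = 2, so shaft II turns at 1232 / 2 = 616 rpm.
Chain: ratio = 49/21 = 2.3333, so shaft III turns at 616 / 2.3333 = 264 rpm.
Gear mesh: ratio = 48/18 = 2.6667, so shaft IV turns at 264 / 2.6667 = 99 rpm.
Chain: ratio = 15/25 = 0.6, so the drum turns at 99 / 0.6 = 165 rpm.

165 rpm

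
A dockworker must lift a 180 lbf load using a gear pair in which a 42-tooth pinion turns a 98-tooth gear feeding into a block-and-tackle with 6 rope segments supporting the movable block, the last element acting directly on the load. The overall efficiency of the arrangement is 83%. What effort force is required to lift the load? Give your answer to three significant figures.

15.5 lbf

Gear pair MA = 98/42 = 2.3333.
Block-and-tackle MA = number of supporting rope parts = 6.
Combined ideal MA = 2.3333 × 6 = 14.
Actual MA = 14 × 0.83 = 11.62.
Effort = load / actual MA = 180 / 11.62 = 15.491 lbf.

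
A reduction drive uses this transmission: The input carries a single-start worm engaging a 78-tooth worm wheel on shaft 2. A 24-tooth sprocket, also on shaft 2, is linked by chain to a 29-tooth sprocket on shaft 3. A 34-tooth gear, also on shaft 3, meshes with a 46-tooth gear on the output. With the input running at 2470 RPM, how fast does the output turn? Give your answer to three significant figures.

19.4 RPM

worm 78/1 = 78 → 2470/78 = 31.667 RPM
chain 29/24 = 1.2083 → 31.667/1.2083 = 26.207 RPM
gear mesh 46/34 = 1.3529 → 26.207/1.3529 = 19.37 RPM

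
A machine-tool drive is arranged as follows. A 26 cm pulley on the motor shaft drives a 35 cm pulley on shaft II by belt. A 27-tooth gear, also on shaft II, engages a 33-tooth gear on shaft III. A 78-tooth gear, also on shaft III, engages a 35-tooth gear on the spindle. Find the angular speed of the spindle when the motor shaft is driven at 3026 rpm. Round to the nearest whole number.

4099 rpm

the motor shaft → shaft II (belt, 35/26): 3026 ÷ 1.3462 = 2247.9 rpm
shaft II → shaft III (gear mesh, 33/27): 2247.9 ÷ 1.2222 = 1839.2 rpm
shaft III → the spindle (gear mesh, 35/78): 1839.2 ÷ 0.44872 = 4098.7 rpm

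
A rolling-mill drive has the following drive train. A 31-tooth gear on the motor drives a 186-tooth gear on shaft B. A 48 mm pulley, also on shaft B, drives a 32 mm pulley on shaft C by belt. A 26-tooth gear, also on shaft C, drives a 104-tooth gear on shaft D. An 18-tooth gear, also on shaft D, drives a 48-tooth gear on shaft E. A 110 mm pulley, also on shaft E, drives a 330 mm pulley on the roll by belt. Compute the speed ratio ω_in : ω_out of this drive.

128

Each stage contributes driven/driver: gear mesh 186/31 = 6, belt 32/48 = 0.66667, gear mesh 104/26 = 4, gear mesh 48/18 = 2.6667, belt 330/110 = 3.
Overall: 6 × 0.66667 × 4 × 2.6667 × 3 = 128.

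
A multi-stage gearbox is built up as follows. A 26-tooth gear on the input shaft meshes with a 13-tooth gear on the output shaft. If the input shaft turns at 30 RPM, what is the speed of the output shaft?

60 RPM

Gear mesh: ratio = 13/26 = 0.5, so the output shaft turns at 30 / 0.5 = 60 RPM.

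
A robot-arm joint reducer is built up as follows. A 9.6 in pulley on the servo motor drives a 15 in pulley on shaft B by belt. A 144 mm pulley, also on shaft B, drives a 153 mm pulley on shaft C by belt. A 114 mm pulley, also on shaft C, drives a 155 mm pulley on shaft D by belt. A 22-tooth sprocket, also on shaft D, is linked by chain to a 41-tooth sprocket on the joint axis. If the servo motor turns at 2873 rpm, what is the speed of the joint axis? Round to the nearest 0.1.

the servo motor → shaft B (belt, 15/9.6): 2873 ÷ 1.5625 = 1838.7 rpm
shaft B → shaft C (belt, 153/144): 1838.7 ÷ 1.0625 = 1730.6 rpm
shaft C → shaft D (belt, 155/114): 1730.6 ÷ 1.3596 = 1272.8 rpm
shaft D → the joint axis (chain, 41/22): 1272.8 ÷ 1.8636 = 682.97 rpm

683.0 rpm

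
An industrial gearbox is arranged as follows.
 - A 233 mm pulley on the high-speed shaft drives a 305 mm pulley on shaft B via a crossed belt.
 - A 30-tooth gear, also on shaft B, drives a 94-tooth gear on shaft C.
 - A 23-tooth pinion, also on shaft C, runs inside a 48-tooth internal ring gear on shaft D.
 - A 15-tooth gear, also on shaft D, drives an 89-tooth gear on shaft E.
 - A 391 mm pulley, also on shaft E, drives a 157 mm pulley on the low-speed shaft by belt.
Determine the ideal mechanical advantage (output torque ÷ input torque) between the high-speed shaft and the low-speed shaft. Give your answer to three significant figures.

Each stage contributes driven/driver: belt 305/233 = 1.309, gear mesh 94/30 = 3.1333, internal gear 48/23 = 2.087, gear mesh 89/15 = 5.9333, belt 157/391 = 0.40153.
Overall: 1.309 × 3.1333 × 2.087 × 5.9333 × 0.40153 = 20.393.

20.4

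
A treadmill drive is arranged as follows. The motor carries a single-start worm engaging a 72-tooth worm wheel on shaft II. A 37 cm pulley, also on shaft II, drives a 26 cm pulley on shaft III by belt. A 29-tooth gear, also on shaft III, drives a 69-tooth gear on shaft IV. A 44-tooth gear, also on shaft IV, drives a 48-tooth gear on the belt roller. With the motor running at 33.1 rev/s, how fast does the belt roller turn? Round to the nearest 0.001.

the motor → shaft II (worm, 72/1): 33.1 ÷ 72 = 0.45972 rev/s
shaft II → shaft III (belt, 26/37): 0.45972 ÷ 0.7027 = 0.65422 rev/s
shaft III → shaft IV (gear mesh, 69/29): 0.65422 ÷ 2.3793 = 0.27496 rev/s
shaft IV → the belt roller (gear mesh, 48/44): 0.27496 ÷ 1.0909 = 0.25205 rev/s

0.252 rev/s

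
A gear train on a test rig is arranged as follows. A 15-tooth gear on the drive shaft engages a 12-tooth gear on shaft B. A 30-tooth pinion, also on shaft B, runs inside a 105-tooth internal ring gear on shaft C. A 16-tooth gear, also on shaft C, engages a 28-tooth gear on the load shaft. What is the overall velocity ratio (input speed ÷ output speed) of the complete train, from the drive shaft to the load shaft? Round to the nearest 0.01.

Each stage contributes driven/driver: gear mesh 12/15 = 0.8, internal gear 105/30 = 3.5, gear mesh 28/16 = 1.75.
Overall: 0.8 × 3.5 × 1.75 = 4.9.

4.90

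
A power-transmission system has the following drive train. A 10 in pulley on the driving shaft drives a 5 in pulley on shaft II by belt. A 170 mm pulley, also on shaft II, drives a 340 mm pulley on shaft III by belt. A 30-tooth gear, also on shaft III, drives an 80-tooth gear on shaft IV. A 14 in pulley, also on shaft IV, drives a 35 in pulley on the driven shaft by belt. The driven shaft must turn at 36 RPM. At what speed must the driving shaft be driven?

240 RPM

Overall ratio R = 0.5 × 2 × 2.6667 × 2.5 = 6.6667.
Required input speed = output speed × R = 36 × 6.6667 = 240 RPM.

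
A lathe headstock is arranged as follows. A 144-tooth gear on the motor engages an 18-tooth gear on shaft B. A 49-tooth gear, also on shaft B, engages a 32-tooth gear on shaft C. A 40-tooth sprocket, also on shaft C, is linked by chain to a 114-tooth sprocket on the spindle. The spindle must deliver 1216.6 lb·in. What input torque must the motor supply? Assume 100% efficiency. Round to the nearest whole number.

5229 lb·in

Overall ratio R = 0.125 × 0.65306 × 2.85 = 0.23265.
Input torque = output torque / R = 1216.6 / 0.23265 = 5229.2 lb·in.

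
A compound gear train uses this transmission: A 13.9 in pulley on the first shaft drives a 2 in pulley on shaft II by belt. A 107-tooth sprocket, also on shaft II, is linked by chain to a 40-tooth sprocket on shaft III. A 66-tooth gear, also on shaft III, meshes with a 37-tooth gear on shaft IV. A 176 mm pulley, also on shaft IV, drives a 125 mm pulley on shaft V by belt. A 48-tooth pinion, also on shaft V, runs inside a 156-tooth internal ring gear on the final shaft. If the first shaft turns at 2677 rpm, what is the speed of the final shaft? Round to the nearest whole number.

the first shaft → shaft II (belt, 2/13.9): 2677 ÷ 0.14388 = 18605 rpm
shaft II → shaft III (chain, 40/107): 18605 ÷ 0.37383 = 49769 rpm
shaft III → shaft IV (gear mesh, 37/66): 49769 ÷ 0.56061 = 88777 rpm
shaft IV → shaft V (belt, 125/176): 88777 ÷ 0.71023 = 1.25e+05 rpm
shaft V → the final shaft (internal gear, 156/48): 1.25e+05 ÷ 3.25 = 38461 rpm

38461 rpm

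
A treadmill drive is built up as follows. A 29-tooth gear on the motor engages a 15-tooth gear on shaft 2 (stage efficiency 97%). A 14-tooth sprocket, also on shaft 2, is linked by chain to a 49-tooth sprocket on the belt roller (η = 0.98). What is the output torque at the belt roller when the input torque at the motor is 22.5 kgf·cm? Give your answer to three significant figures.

gear mesh 15/29 = 0.51724 → τ = 22.5·0.51724·0.97 = 11.289 kgf·cm
chain 49/14 = 3.5 → τ = 11.289·3.5·0.98 = 38.721 kgf·cm

38.7 kgf·cm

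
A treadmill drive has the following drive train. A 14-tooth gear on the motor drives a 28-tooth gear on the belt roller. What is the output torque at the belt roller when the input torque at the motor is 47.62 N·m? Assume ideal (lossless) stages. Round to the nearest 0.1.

gear mesh 28/14 = 2 → τ = 47.62·2 = 95.24 N·m

95.2 N·m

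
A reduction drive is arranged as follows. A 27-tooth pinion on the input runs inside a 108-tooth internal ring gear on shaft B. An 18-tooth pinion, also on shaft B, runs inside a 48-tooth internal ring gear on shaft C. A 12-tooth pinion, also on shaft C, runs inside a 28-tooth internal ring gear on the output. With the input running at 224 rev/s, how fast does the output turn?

Internal gear: ratio = 108/27 = 4, so shaft B turns at 224 / 4 = 56 rev/s.
Internal gear: ratio = 48/18 = 2.6667, so shaft C turns at 56 / 2.6667 = 21 rev/s.
Internal gear: ratio = 28/12 = 2.3333, so the output turns at 21 / 2.3333 = 9 rev/s.

9 rev/s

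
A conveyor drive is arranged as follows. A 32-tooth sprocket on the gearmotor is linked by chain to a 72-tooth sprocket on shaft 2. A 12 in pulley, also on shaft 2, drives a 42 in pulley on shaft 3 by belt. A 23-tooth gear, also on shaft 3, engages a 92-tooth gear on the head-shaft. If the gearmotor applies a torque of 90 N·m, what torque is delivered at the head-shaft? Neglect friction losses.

2835 N·m

After the chain (72/32): 90 × 2.25 = 202.5 N·m
After the belt (42/12): 202.5 × 3.5 = 708.75 N·m
After the gear mesh (92/23): 708.75 × 4 = 2835 N·m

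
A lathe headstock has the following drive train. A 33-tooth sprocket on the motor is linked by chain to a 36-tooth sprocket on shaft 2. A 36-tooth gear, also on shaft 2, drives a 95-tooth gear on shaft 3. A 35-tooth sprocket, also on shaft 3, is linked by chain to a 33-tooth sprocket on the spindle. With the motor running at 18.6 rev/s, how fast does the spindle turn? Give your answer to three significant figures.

6.85 rev/s

chain 36/33 = 1.0909 → 18.6/1.0909 = 17.05 rev/s
gear mesh 95/36 = 2.6389 → 17.05/2.6389 = 6.4611 rev/s
chain 33/35 = 0.94286 → 6.4611/0.94286 = 6.8526 rev/s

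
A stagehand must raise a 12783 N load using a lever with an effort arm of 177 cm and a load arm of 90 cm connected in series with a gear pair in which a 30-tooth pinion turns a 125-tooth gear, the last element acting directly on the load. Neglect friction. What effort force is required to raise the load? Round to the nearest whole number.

Lever MA = effort arm / load arm = 177/90 = 1.9667.
Gear pair MA = 125/30 = 4.1667.
Combined ideal MA = 1.9667 × 4.1667 = 8.1944.
Effort = load / MA = 12783 / 8.1944 = 1560 N.

1560 N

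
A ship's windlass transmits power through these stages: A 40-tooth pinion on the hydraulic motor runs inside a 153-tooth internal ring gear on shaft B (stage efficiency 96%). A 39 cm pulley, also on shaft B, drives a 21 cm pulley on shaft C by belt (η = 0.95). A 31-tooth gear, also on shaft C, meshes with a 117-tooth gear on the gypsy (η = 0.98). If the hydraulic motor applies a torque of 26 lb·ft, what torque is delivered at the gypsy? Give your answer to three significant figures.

Internal gear: ratio = 153/40 = 3.825; torque at shaft B = 26 × 3.825 × 0.96 = 95.472 lb·ft.
Belt: ratio = 21/39 = 0.53846; torque at shaft C = 95.472 × 0.53846 × 0.95 = 48.838 lb·ft.
Gear mesh: ratio = 117/31 = 3.7742; torque at the gypsy = 48.838 × 3.7742 × 0.98 = 180.64 lb·ft.

181 lb·ft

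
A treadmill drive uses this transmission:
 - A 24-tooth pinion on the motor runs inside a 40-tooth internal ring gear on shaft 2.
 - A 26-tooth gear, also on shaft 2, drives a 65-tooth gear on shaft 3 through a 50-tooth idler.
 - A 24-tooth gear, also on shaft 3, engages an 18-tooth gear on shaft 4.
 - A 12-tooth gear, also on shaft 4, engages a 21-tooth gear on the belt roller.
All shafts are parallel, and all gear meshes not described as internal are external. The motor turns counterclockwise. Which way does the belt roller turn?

the motor → shaft 2: internal mesh, same direction → CCW.
shaft 2 → shaft 3: driver → idler → driven is 2 external meshes, 2 reversals → CCW.
shaft 3 → shaft 4: external mesh, 1 reversal → CW.
shaft 4 → the belt roller: external mesh, 1 reversal → CCW.
4 reversals in total — an even number — so the belt roller turns the same way as the motor.

counterclockwise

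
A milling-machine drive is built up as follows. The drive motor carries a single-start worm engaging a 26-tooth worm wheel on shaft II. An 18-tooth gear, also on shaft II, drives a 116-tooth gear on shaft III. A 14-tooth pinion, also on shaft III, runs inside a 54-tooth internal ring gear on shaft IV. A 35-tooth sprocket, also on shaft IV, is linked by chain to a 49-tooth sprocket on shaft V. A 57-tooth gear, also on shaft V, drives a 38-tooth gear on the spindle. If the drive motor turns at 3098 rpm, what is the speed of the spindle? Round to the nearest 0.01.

worm 26/1 = 26 → 3098/26 = 119.15 rpm
gear mesh 116/18 = 6.4444 → 119.15/6.4444 = 18.489 rpm
internal gear 54/14 = 3.8571 → 18.489/3.8571 = 4.7935 rpm
chain 49/35 = 1.4 → 4.7935/1.4 = 3.424 rpm
gear mesh 38/57 = 0.66667 → 3.424/0.66667 = 5.1359 rpm

5.14 rpm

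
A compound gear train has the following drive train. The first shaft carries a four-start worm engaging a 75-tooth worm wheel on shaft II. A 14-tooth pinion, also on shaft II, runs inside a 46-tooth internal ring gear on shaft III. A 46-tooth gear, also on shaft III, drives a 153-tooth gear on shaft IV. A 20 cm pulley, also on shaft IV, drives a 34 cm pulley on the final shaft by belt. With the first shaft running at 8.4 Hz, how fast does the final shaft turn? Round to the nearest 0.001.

0.024 Hz

Worm: ratio = 75/4 = 18.75, so shaft II turns at 8.4 / 18.75 = 0.448 Hz.
Internal gear: ratio = 46/14 = 3.2857, so shaft III turns at 0.448 / 3.2857 = 0.13635 Hz.
Gear mesh: ratio = 153/46 = 3.3261, so shaft IV turns at 0.13635 / 3.3261 = 0.040993 Hz.
Belt: ratio = 34/20 = 1.7, so the final shaft turns at 0.040993 / 1.7 = 0.024114 Hz.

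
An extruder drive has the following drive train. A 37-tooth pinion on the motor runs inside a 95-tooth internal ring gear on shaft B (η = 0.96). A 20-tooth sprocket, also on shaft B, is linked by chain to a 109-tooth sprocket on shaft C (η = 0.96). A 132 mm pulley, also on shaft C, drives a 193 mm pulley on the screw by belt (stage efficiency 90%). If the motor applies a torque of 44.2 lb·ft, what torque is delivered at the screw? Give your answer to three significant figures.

Internal gear: ratio = 95/37 = 2.5676; torque at shaft B = 44.2 × 2.5676 × 0.96 = 108.95 lb·ft.
Chain: ratio = 109/20 = 5.45; torque at shaft C = 108.95 × 5.45 × 0.96 = 570.01 lb·ft.
Belt: ratio = 193/132 = 1.4621; torque at the screw = 570.01 × 1.4621 × 0.90 = 750.08 lb·ft.

750 lb·ft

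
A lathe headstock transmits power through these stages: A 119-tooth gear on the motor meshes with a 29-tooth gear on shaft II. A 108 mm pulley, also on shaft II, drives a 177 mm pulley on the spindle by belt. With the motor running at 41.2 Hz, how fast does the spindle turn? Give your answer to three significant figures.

103 Hz

Gear mesh: ratio = 29/119 = 0.2437, so shaft II turns at 41.2 / 0.2437 = 169.06 Hz.
Belt: ratio = 177/108 = 1.6389, so the spindle turns at 169.06 / 1.6389 = 103.16 Hz.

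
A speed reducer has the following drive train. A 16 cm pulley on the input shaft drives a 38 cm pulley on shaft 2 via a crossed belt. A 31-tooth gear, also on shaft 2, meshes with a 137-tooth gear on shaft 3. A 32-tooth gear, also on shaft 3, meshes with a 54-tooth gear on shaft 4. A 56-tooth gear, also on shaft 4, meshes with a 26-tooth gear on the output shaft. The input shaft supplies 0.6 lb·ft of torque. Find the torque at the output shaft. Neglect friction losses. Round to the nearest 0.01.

belt 38/16 = 2.375 → τ = 0.6·2.375 = 1.425 lb·ft
gear mesh 137/31 = 4.4194 → τ = 1.425·4.4194 = 6.2976 lb·ft
gear mesh 54/32 = 1.6875 → τ = 6.2976·1.6875 = 10.627 lb·ft
gear mesh 26/56 = 0.46429 → τ = 10.627·0.46429 = 4.934 lb·ft

4.93 lb·ft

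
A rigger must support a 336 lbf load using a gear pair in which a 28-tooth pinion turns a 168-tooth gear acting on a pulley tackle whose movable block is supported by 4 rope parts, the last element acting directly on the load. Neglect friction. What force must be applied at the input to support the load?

Gear pair MA = 168/28 = 6.
Block-and-tackle MA = number of supporting rope parts = 4.
Combined ideal MA = 6 × 4 = 24.
Effort = load / MA = 336 / 24 = 14 lbf.

14 lbf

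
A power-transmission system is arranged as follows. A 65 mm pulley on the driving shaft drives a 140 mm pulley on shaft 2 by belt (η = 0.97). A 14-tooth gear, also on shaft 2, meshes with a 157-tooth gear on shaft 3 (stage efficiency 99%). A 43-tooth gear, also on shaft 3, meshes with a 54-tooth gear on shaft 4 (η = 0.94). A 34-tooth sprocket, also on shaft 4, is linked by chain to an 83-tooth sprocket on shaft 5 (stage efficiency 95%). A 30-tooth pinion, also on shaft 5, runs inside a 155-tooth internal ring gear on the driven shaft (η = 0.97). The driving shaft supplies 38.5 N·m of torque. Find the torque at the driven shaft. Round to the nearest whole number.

belt 140/65 = 2.1538 → τ = 38.5·2.1538·0.97 = 80.435 N·m
gear mesh 157/14 = 11.214 → τ = 80.435·11.214·0.99 = 893.01 N·m
gear mesh 54/43 = 1.2558 → τ = 893.01·1.2558·0.94 = 1054.2 N·m
chain 83/34 = 2.4412 → τ = 1054.2·2.4412·0.95 = 2444.7 N·m
internal gear 155/30 = 5.1667 → τ = 2444.7·5.1667·0.97 = 12252 N·m

12252 N·m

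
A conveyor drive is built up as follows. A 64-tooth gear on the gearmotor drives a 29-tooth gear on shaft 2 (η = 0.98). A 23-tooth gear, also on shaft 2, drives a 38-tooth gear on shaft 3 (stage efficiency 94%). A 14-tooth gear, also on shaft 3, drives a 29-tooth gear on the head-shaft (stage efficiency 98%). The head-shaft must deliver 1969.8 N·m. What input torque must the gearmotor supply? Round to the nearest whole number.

1407 N·m

Overall ratio R = 0.45312 × 1.6522 × 2.0714 = 1.5508; overall efficiency η = 0.98 × 0.94 × 0.98 = 0.9028.
Input torque = output torque / (R × η) = 1969.8 / (1.5508 × 0.9028) = 1407 N·m.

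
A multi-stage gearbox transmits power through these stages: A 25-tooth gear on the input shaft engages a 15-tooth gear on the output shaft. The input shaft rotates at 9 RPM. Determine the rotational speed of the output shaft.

15 RPM

the input shaft → the output shaft (gear mesh, 15/25): 9 ÷ 0.6 = 15 RPM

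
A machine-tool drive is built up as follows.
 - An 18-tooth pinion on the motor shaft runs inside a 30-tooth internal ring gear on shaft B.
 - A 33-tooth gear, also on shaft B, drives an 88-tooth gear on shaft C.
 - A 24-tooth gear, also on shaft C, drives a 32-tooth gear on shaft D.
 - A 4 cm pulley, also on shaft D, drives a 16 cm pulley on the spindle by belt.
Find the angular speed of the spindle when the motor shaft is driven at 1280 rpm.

54 rpm

the motor shaft → shaft B (internal gear, 30/18): 1280 ÷ 1.6667 = 768 rpm
shaft B → shaft C (gear mesh, 88/33): 768 ÷ 2.6667 = 288 rpm
shaft C → shaft D (gear mesh, 32/24): 288 ÷ 1.3333 = 216 rpm
shaft D → the spindle (belt, 16/4): 216 ÷ 4 = 54 rpm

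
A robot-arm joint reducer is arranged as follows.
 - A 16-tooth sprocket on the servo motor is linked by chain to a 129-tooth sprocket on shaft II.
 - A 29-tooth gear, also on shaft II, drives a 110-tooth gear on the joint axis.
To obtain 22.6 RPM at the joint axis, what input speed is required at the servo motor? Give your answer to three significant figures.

Overall ratio R = 8.0625 × 3.7931 = 30.582.
Required input speed = output speed × R = 22.6 × 30.582 = 691.15 RPM.

691 RPM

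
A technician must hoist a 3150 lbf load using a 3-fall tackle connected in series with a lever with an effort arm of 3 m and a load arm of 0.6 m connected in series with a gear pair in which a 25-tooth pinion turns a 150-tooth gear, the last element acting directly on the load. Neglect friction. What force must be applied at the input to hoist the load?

Block-and-tackle MA = number of supporting rope parts = 3.
Lever MA = effort arm / load arm = 3/0.6 = 5.
Gear pair MA = 150/25 = 6.
Combined ideal MA = 3 × 5 × 6 = 90.
Effort = load / MA = 3150 / 90 = 35 lbf.

35 lbf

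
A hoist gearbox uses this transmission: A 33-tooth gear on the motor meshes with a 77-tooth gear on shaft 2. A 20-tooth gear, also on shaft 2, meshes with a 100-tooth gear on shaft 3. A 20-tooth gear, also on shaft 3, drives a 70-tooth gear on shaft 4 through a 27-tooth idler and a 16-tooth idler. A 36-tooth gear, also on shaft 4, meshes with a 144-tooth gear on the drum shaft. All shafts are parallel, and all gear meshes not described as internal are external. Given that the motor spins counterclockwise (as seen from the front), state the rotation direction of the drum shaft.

the motor → shaft 2: external mesh, 1 reversal → CW.
shaft 2 → shaft 3: external mesh, 1 reversal → CCW.
shaft 3 → shaft 4: driver → idler → idler → driven is 3 external meshes, 3 reversals → CW.
shaft 4 → the drum shaft: external mesh, 1 reversal → CCW.
6 reversals in total — an even number — so the drum shaft turns the same way as the motor.

counterclockwise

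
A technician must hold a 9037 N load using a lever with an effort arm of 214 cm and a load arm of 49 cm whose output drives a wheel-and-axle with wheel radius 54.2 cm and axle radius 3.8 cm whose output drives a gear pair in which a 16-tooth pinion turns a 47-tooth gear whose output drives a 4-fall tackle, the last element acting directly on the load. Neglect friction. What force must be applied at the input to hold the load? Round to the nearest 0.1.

Lever MA = effort arm / load arm = 214/49 = 4.3673.
Wheel-and-axle MA = R/r = 54.2/3.8 = 14.263.
Gear pair MA = 47/16 = 2.9375.
Block-and-tackle MA = number of supporting rope parts = 4.
Combined ideal MA = 4.3673 × 14.263 × 2.9375 × 4 = 731.93.
Effort = load / MA = 9037 / 731.93 = 12.347 N.

12.3 N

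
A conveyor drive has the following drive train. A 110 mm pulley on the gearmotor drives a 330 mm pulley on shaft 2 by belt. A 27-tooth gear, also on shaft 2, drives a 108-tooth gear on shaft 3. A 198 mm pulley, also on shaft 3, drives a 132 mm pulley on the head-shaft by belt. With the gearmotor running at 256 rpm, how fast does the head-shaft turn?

32 rpm

belt 330/110 = 3 → 256/3 = 85.333 rpm
gear mesh 108/27 = 4 → 85.333/4 = 21.333 rpm
belt 132/198 = 0.66667 → 21.333/0.66667 = 32 rpm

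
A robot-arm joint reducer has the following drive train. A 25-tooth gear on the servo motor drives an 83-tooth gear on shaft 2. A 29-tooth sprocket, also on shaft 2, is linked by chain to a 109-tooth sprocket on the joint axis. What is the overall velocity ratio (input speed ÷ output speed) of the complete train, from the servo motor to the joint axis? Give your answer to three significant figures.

Each stage contributes driven/driver: gear mesh 83/25 = 3.32, chain 109/29 = 3.7586.
Overall: 3.32 × 3.7586 = 12.479.

12.5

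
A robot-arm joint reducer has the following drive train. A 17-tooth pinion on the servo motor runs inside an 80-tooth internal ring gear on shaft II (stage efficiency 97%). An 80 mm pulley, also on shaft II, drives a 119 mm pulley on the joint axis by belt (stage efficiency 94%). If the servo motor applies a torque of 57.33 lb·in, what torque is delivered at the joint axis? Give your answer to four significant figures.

365.9 lb·in

internal gear 80/17 = 4.7059 → τ = 57.33·4.7059·0.97 = 261.69 lb·in
belt 119/80 = 1.4875 → τ = 261.69·1.4875·0.94 = 365.91 lb·in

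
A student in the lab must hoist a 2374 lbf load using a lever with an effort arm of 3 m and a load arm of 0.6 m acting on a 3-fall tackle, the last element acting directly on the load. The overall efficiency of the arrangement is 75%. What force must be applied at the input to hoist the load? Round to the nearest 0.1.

211.0 lbf

Lever MA = effort arm / load arm = 3/0.6 = 5.
Block-and-tackle MA = number of supporting rope parts = 3.
Combined ideal MA = 5 × 3 = 15.
Actual MA = 15 × 0.75 = 11.25.
Effort = load / actual MA = 2374 / 11.25 = 211.02 lbf.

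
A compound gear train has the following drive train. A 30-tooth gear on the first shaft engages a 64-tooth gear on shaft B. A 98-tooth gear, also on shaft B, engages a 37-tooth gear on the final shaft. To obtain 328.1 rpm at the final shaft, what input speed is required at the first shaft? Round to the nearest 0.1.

Overall ratio R = 2.1333 × 0.37755 = 0.80544.
Required input speed = output speed × R = 328.1 × 0.80544 = 264.27 rpm.

264.3 rpm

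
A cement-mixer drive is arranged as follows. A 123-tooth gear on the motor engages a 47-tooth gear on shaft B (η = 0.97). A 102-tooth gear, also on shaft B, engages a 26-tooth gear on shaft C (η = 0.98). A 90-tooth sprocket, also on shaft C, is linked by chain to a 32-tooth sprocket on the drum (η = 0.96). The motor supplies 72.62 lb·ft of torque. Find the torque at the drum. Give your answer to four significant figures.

2.295 lb·ft

gear mesh 47/123 = 0.38211 → τ = 72.62·0.38211·0.97 = 26.917 lb·ft
gear mesh 26/102 = 0.2549 → τ = 26.917·0.2549·0.98 = 6.7239 lb·ft
chain 32/90 = 0.35556 → τ = 6.7239·0.35556·0.96 = 2.2951 lb·ft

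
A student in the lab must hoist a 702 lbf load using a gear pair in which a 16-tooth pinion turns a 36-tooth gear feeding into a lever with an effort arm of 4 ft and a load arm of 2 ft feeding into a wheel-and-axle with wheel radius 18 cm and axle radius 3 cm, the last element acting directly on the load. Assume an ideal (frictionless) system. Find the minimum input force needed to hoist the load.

26 lbf

Gear pair MA = 36/16 = 2.25.
Lever MA = effort arm / load arm = 4/2 = 2.
Wheel-and-axle MA = R/r = 18/3 = 6.
Combined ideal MA = 2.25 × 2 × 6 = 27.
Effort = load / MA = 702 / 27 = 26 lbf.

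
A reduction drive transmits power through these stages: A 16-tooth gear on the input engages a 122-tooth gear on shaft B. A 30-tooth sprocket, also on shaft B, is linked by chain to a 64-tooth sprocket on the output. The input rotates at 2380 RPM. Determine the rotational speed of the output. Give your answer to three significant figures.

gear mesh 122/16 = 7.625 → 2380/7.625 = 312.13 RPM
chain 64/30 = 2.1333 → 312.13/2.1333 = 146.31 RPM

146 RPM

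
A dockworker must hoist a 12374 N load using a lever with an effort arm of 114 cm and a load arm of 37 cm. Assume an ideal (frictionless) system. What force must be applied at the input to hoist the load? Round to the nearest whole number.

4016 N

Lever MA = effort arm / load arm = 114/37 = 3.0811.
Effort = load / MA = 12374 / 3.0811 = 4016.1 N.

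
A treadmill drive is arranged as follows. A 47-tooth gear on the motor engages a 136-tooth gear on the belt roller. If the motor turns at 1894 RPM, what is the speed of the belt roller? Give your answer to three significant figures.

655 RPM

Gear mesh: ratio = 136/47 = 2.8936, so the belt roller turns at 1894 / 2.8936 = 654.54 RPM.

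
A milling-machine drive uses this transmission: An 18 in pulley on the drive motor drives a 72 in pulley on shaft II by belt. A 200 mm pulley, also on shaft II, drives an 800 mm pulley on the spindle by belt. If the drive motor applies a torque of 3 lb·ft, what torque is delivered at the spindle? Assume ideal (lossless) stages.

Belt: ratio = 72/18 = 4; torque at shaft II = 3 × 4 = 12 lb·ft.
Belt: ratio = 800/200 = 4; torque at the spindle = 12 × 4 = 48 lb·ft.

48 lb·ft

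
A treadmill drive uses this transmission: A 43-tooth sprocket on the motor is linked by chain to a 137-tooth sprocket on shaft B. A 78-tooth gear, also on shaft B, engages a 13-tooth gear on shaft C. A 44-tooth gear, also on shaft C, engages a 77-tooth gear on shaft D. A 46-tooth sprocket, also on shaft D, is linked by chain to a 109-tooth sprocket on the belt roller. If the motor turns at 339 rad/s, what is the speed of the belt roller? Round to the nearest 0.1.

154.0 rad/s

Chain: ratio = 137/43 = 3.186, so shaft B turns at 339 / 3.186 = 106.4 rad/s.
Gear mesh: ratio = 13/78 = 0.16667, so shaft C turns at 106.4 / 0.16667 = 638.41 rad/s.
Gear mesh: ratio = 77/44 = 1.75, so shaft D turns at 638.41 / 1.75 = 364.81 rad/s.
Chain: ratio = 109/46 = 2.3696, so the belt roller turns at 364.81 / 2.3696 = 153.95 rad/s.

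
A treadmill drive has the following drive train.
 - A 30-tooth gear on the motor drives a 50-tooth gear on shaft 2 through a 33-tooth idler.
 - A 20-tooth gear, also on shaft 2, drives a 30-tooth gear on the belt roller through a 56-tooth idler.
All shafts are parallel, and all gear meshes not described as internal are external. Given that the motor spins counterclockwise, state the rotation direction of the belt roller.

counterclockwise

the motor → shaft 2: driver → idler → driven is 2 external meshes, 2 reversals → CCW.
shaft 2 → the belt roller: driver → idler → driven is 2 external meshes, 2 reversals → CCW.
4 reversals in total — an even number — so the belt roller turns the same way as the motor.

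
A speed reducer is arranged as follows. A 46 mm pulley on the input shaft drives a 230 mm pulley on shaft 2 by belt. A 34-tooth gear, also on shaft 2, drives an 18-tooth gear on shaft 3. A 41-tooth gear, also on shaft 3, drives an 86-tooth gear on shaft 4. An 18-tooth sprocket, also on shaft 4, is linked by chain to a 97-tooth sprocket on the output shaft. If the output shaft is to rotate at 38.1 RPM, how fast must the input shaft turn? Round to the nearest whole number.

1140 RPM

Overall ratio R = 5 × 0.52941 × 2.0976 × 5.3889 = 29.921.
Required input speed = output speed × R = 38.1 × 29.921 = 1140 RPM.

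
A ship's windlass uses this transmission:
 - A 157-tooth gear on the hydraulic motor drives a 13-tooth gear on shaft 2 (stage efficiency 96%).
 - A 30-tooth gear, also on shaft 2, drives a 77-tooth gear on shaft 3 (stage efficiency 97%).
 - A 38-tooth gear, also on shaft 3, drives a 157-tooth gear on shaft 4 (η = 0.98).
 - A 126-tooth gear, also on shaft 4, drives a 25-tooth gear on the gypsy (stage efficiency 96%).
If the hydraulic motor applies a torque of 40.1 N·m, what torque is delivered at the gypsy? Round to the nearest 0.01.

Gear mesh: ratio = 13/157 = 0.082803; torque at shaft 2 = 40.1 × 0.082803 × 0.96 = 3.1876 N·m.
Gear mesh: ratio = 77/30 = 2.5667; torque at shaft 3 = 3.1876 × 2.5667 × 0.97 = 7.936 N·m.
Gear mesh: ratio = 157/38 = 4.1316; torque at shaft 4 = 7.936 × 4.1316 × 0.98 = 32.132 N·m.
Gear mesh: ratio = 25/126 = 0.19841; torque at the gypsy = 32.132 × 0.19841 × 0.96 = 6.1204 N·m.

6.12 N·m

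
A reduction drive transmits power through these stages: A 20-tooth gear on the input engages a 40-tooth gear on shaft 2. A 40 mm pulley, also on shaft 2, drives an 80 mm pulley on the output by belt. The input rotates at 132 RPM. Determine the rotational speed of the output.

33 RPM

gear mesh 40/20 = 2 → 132/2 = 66 RPM
belt 80/40 = 2 → 66/2 = 33 RPM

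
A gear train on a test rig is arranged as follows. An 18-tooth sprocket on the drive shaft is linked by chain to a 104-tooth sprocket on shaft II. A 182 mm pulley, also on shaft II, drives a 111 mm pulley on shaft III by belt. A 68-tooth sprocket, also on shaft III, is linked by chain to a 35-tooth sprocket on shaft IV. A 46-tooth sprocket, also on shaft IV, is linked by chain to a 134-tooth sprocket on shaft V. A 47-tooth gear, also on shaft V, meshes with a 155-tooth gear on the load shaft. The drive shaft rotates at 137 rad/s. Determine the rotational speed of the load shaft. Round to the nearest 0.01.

Chain: ratio = 104/18 = 5.7778, so shaft II turns at 137 / 5.7778 = 23.712 rad/s.
Belt: ratio = 111/182 = 0.60989, so shaft III turns at 23.712 / 0.60989 = 38.878 rad/s.
Chain: ratio = 35/68 = 0.51471, so shaft IV turns at 38.878 / 0.51471 = 75.535 rad/s.
Chain: ratio = 134/46 = 2.913, so shaft V turns at 75.535 / 2.913 = 25.93 rad/s.
Gear mesh: ratio = 155/47 = 3.2979, so the load shaft turns at 25.93 / 3.2979 = 7.8626 rad/s.

7.86 rad/s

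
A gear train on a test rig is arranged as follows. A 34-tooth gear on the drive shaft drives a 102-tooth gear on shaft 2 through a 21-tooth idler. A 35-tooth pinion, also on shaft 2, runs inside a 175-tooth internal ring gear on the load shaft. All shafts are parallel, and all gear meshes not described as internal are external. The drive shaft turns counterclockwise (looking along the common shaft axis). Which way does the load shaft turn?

the drive shaft → shaft 2: driver → idler → driven is 2 external meshes, 2 reversals → CCW.
shaft 2 → the load shaft: internal mesh, same direction → CCW.
2 reversals in total — an even number — so the load shaft turns the same way as the drive shaft.

counterclockwise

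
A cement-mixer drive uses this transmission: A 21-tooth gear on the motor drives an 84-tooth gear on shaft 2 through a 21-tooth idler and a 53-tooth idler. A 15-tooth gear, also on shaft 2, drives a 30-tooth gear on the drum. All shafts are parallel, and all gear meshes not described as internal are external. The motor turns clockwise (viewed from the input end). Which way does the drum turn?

clockwise

the motor → shaft 2: driver → idler → idler → driven is 3 external meshes, 3 reversals → CCW.
shaft 2 → the drum: external mesh, 1 reversal → CW.
4 reversals in total — an even number — so the drum turns the same way as the motor.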